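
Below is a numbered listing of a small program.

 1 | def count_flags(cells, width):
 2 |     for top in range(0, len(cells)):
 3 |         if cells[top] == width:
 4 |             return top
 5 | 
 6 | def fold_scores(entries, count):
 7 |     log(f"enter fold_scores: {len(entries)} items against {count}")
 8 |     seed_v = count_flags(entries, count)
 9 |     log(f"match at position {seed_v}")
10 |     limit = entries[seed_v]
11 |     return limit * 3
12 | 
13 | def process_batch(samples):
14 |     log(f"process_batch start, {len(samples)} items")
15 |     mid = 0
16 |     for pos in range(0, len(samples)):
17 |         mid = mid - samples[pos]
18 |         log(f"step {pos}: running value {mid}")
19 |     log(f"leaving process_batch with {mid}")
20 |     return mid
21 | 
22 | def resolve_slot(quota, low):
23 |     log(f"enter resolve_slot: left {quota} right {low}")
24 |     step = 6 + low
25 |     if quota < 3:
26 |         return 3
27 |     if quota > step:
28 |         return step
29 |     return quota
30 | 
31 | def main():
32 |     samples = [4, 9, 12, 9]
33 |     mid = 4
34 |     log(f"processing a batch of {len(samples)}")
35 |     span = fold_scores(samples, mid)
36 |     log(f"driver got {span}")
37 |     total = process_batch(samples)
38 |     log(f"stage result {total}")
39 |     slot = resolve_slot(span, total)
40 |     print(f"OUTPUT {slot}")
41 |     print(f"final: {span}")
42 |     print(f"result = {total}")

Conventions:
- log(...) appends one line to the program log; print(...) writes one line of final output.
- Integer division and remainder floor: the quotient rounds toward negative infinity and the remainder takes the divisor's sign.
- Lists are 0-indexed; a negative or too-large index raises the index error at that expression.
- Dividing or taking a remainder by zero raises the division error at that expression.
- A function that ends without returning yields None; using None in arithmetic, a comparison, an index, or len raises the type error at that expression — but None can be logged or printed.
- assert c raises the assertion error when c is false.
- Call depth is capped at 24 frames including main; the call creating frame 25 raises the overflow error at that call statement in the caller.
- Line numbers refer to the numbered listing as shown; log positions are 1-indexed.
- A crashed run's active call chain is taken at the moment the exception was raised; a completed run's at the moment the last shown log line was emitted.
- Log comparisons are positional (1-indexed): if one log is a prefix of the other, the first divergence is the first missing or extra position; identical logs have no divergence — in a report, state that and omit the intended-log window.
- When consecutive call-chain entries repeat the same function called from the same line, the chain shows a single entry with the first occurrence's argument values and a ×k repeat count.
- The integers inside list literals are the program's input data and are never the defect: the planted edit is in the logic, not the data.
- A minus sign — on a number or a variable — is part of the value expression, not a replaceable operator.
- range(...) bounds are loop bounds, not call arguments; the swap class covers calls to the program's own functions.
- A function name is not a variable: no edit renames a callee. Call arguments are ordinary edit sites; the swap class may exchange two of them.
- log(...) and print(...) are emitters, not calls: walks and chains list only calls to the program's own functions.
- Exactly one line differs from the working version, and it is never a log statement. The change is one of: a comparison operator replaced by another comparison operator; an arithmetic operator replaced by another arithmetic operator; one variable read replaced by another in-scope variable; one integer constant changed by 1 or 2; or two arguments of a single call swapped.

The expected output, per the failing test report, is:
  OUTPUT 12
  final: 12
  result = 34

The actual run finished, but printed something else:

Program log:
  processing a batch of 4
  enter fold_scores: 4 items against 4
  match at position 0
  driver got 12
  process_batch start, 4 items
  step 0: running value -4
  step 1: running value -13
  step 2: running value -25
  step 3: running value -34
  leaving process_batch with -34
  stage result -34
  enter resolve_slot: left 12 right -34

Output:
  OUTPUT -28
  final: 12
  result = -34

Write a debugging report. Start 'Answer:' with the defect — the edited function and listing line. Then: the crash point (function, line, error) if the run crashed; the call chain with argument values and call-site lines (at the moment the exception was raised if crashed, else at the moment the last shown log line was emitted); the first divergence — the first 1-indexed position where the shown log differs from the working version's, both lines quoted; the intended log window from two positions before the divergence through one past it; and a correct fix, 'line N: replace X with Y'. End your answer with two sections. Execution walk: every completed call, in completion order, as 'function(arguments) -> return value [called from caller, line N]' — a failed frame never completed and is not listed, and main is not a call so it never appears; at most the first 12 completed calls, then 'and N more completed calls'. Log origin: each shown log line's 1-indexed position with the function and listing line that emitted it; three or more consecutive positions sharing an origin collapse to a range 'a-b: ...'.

Answer: the defect is in process_batch at line 17.
The tell: The log first diverges at position 6: the faulty run prints 'step 0: running value -4' where the working version prints 'step 0: running value 4'.
Call chain: main -> resolve_slot(12, -34) (called at line 39).
First divergence: position 6 — shown 'step 0: running value -4', intended 'step 0: running value 4'.
Intended log window:
  4: driver got 12
  5: process_batch start, 4 items
  6: step 0: running value 4
  7: step 1: running value 13
Execution walk:
  count_flags([4, 9, 12, 9], 4) -> 0  [called from fold_scores, line 8]
  fold_scores([4, 9, 12, 9], 4) -> 12  [called from main, line 35]
  process_batch([4, 9, 12, 9]) -> -34  [called from main, line 37]
  resolve_slot(12, -34) -> -28  [called from main, line 39]
Log line origins:
  1: emitted by main (line 34)
  2: emitted by fold_scores (line 7)
  3: emitted by fold_scores (line 9)
  4: emitted by main (line 36)
  5: emitted by process_batch (line 14)
  6-9: emitted by process_batch (line 18)
  10: emitted by process_batch (line 19)
  11: emitted by main (line 38)
  12: emitted by resolve_slot (line 23)
A correct fix: line 17: replace `-` with `+`.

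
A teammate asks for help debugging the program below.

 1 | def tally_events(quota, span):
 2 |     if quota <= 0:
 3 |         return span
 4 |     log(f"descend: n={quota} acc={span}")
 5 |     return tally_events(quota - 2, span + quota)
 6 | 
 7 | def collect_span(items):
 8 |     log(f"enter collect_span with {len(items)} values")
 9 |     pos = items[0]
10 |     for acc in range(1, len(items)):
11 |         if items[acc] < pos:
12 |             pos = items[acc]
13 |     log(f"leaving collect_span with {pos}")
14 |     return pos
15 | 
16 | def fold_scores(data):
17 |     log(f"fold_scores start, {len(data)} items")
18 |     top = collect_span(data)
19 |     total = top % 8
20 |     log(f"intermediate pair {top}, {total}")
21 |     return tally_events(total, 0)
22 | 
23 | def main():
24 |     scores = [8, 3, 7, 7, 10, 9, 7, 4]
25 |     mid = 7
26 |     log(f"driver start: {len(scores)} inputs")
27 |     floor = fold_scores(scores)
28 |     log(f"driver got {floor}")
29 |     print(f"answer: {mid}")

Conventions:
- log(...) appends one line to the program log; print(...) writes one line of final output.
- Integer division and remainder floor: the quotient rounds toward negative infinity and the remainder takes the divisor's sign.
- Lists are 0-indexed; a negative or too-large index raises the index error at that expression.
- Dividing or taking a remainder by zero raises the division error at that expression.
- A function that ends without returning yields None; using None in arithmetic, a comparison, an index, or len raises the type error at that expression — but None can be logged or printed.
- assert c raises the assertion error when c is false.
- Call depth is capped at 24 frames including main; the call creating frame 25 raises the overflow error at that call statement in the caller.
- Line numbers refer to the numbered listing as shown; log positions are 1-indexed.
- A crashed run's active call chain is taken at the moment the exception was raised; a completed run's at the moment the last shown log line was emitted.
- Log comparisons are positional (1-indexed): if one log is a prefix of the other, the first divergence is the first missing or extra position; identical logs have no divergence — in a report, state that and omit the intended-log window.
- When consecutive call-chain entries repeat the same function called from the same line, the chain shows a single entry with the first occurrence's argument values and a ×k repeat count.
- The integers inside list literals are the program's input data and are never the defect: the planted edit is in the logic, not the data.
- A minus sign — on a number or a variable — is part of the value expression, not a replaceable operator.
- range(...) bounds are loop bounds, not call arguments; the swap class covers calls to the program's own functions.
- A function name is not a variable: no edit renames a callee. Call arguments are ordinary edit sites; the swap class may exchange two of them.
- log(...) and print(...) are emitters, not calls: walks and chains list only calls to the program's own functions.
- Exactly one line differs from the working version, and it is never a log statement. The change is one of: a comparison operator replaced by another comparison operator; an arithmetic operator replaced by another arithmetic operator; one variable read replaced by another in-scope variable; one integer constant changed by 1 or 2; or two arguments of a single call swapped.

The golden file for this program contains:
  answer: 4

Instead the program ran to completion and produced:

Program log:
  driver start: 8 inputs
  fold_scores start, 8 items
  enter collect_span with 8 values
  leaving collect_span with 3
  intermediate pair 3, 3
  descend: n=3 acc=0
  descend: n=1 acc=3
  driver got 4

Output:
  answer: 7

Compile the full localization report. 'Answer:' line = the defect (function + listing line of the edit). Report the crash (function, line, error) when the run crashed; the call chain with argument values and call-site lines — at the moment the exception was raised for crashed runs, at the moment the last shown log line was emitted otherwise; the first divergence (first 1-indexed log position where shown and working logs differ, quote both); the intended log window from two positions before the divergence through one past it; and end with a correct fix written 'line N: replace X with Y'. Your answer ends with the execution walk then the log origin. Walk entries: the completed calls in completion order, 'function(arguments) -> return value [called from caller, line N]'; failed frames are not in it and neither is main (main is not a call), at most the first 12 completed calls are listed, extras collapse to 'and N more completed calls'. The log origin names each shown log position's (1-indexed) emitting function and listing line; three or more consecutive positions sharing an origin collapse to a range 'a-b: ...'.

Answer: the defect is in main at line 29.
The tell: No log line changed; the fault shows up purely in the output.
Call chain: main.
First divergence: none — the logs agree in full.
Execution walk:
  collect_span([8, 3, 7, 7, 10, 9, 7, 4]) -> 3  [called from fold_scores, line 18]
  tally_events(-1, 4) -> 4  [called from tally_events, line 5]
  tally_events(1, 3) -> 4  [called from tally_events, line 5]
  tally_events(3, 0) -> 4  [called from fold_scores, line 21]
  fold_scores([8, 3, 7, 7, 10, 9, 7, 4]) -> 4  [called from main, line 27]
Log origin:
  1 — main, line 26
  2 — fold_scores, line 17
  3 — collect_span, line 8
  4 — collect_span, line 13
  5 — fold_scores, line 20
  6 — tally_events, line 4
  7 — tally_events, line 4
  8 — main, line 28
A correct fix: line 29: replace `mid` with `floor`.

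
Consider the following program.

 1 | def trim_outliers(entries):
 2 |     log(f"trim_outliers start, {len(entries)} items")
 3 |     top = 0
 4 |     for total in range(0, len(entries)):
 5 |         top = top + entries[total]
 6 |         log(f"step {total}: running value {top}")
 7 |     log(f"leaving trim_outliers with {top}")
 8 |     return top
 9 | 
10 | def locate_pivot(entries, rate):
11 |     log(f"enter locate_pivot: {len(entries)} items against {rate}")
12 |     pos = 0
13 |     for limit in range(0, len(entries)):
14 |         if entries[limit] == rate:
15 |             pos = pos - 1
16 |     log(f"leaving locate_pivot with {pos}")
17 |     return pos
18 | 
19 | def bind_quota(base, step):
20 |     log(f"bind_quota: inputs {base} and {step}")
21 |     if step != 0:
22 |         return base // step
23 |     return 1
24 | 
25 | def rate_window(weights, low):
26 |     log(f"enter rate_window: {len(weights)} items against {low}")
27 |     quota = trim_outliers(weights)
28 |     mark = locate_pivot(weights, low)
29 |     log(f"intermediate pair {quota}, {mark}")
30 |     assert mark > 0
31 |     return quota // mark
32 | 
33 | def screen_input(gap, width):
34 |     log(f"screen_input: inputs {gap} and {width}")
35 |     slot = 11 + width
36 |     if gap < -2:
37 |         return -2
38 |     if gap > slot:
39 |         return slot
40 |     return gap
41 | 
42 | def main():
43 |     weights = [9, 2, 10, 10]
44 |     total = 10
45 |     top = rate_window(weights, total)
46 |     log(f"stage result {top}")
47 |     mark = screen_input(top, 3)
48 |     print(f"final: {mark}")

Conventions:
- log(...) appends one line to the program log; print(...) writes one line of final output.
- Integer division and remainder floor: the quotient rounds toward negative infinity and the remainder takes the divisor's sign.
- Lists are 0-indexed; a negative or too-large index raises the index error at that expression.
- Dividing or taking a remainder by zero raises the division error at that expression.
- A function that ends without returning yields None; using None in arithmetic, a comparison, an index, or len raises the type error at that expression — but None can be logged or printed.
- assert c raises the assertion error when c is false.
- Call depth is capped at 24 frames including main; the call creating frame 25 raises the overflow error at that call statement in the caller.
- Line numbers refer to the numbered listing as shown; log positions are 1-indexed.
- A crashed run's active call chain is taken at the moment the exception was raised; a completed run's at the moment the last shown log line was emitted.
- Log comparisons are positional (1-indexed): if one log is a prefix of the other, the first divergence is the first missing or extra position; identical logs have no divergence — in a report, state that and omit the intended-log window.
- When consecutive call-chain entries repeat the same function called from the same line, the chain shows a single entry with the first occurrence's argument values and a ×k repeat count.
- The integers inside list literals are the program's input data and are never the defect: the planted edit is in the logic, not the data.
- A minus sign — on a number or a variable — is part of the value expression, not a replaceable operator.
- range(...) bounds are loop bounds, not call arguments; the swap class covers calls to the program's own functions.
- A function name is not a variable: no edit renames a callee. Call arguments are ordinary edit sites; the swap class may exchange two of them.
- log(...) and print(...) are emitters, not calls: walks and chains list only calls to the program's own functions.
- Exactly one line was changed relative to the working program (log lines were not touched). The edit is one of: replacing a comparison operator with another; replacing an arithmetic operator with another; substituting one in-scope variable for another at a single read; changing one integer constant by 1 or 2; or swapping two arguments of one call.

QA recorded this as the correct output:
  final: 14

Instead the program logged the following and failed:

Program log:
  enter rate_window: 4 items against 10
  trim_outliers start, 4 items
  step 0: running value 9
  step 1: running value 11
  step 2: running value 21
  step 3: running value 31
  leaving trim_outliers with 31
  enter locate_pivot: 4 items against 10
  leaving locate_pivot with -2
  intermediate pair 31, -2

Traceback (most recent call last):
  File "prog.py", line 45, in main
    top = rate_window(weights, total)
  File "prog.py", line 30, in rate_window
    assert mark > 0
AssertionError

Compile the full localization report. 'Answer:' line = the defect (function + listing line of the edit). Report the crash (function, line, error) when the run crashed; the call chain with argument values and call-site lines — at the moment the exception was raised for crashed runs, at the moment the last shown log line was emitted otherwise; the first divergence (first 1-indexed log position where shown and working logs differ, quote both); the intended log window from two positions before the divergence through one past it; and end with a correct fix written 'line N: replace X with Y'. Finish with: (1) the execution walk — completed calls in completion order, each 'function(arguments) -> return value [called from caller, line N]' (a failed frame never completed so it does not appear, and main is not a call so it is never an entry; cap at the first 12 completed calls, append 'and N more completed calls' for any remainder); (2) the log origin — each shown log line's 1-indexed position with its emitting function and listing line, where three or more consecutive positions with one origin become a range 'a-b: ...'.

Answer: the defect is in locate_pivot at line 15.
Key fact: Log line 9 is where behavior first shows: 'leaving locate_pivot with -2' appears instead of 'leaving locate_pivot with 2'.
Crash: rate_window, line 30, AssertionError.
Call chain: main -> rate_window([9, 2, 10, 10], 10) (called at line 45).
First divergence: at position 9 the run shows 'leaving locate_pivot with -2' where the working version logs 'leaving locate_pivot with 2'.
Intended log window:
  7: leaving trim_outliers with 31
  8: enter locate_pivot: 4 items against 10
  9: leaving locate_pivot with 2
  10: intermediate pair 31, 2
Execution walk:
  trim_outliers([9, 2, 10, 10]) -> 31  [called from rate_window, line 27]
  locate_pivot([9, 2, 10, 10], 10) -> -2  [called from rate_window, line 28]
Log line origins:
  1: from rate_window, line 26
  2: from trim_outliers, line 2
  3-6: from trim_outliers, line 6
  7: from trim_outliers, line 7
  8: from locate_pivot, line 11
  9: from locate_pivot, line 16
  10: from rate_window, line 29
A correct fix: line 15: replace `-` with `+`.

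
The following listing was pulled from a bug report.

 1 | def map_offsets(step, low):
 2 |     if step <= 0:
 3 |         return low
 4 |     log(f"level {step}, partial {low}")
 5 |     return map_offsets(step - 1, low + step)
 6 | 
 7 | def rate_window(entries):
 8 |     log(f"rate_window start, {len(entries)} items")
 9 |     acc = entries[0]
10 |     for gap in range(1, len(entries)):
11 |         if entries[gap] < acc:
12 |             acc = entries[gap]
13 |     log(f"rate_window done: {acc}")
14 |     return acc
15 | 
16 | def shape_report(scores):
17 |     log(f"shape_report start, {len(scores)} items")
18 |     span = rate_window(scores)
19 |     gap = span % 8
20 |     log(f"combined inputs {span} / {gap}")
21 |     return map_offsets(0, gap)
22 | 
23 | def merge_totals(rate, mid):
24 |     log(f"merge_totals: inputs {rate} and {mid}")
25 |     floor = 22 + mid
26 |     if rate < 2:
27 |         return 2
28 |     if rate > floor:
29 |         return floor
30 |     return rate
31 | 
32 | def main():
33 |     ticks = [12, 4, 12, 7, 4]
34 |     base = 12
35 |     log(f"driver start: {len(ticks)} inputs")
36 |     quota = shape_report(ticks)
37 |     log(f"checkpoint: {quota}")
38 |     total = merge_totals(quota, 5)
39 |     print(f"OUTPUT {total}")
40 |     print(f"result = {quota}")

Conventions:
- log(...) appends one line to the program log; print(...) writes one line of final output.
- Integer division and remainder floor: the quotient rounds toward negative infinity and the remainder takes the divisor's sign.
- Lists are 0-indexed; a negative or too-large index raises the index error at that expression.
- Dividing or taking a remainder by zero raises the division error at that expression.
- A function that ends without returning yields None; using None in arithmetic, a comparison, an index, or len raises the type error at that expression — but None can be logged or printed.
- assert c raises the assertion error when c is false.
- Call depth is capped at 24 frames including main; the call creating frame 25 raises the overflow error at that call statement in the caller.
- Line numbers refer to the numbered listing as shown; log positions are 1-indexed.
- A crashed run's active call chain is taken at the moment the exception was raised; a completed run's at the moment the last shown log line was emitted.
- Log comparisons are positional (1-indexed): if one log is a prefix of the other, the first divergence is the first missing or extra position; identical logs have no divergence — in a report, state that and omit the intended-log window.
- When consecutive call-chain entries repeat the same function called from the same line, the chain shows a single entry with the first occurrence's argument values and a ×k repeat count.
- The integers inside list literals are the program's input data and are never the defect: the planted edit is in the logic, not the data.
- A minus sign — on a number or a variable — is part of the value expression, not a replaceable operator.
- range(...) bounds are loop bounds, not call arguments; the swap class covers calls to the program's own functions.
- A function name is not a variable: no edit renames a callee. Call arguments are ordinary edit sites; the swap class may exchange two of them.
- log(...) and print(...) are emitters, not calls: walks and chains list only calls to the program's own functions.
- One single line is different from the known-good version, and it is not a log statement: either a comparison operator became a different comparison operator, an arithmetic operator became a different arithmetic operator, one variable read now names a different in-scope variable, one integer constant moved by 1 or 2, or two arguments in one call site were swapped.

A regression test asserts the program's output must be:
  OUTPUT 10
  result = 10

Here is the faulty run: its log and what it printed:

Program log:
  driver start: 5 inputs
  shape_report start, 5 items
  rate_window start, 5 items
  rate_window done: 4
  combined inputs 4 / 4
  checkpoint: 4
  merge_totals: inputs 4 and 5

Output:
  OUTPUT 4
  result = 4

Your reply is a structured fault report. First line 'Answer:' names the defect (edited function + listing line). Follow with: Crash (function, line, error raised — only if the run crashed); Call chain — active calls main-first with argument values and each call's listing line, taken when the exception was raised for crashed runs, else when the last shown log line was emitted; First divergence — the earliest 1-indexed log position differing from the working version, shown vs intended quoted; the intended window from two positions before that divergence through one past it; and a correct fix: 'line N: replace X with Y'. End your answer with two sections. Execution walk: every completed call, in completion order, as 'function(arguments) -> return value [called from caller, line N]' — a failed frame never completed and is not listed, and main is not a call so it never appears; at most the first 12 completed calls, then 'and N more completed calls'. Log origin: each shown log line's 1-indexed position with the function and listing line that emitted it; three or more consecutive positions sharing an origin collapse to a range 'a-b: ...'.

Answer: the defect is in shape_report at line 21.
Core observation: At log position 6 the runs split — shown 'checkpoint: 4', but the working version logs 'level 4, partial 0'.
Call chain: main -> merge_totals(4, 5) (called at line 38).
First divergence: position 6; shown 'checkpoint: 4' vs intended 'level 4, partial 0'.
Intended log window:
  4: rate_window done: 4
  5: combined inputs 4 / 4
  6: level 4, partial 0
  7: level 3, partial 4
Execution walk:
  rate_window([12, 4, 12, 7, 4]) -> 4  [called from shape_report, line 18]
  map_offsets(0, 4) -> 4  [called from shape_report, line 21]
  shape_report([12, 4, 12, 7, 4]) -> 4  [called from main, line 36]
  merge_totals(4, 5) -> 4  [called from main, line 38]
Log line origins:
  1: from main, line 35
  2: from shape_report, line 17
  3: from rate_window, line 8
  4: from rate_window, line 13
  5: from shape_report, line 20
  6: from main, line 37
  7: from merge_totals, line 24
A correct fix: line 21: replace `map_offsets(0, gap)` with `map_offsets(gap, 0)`.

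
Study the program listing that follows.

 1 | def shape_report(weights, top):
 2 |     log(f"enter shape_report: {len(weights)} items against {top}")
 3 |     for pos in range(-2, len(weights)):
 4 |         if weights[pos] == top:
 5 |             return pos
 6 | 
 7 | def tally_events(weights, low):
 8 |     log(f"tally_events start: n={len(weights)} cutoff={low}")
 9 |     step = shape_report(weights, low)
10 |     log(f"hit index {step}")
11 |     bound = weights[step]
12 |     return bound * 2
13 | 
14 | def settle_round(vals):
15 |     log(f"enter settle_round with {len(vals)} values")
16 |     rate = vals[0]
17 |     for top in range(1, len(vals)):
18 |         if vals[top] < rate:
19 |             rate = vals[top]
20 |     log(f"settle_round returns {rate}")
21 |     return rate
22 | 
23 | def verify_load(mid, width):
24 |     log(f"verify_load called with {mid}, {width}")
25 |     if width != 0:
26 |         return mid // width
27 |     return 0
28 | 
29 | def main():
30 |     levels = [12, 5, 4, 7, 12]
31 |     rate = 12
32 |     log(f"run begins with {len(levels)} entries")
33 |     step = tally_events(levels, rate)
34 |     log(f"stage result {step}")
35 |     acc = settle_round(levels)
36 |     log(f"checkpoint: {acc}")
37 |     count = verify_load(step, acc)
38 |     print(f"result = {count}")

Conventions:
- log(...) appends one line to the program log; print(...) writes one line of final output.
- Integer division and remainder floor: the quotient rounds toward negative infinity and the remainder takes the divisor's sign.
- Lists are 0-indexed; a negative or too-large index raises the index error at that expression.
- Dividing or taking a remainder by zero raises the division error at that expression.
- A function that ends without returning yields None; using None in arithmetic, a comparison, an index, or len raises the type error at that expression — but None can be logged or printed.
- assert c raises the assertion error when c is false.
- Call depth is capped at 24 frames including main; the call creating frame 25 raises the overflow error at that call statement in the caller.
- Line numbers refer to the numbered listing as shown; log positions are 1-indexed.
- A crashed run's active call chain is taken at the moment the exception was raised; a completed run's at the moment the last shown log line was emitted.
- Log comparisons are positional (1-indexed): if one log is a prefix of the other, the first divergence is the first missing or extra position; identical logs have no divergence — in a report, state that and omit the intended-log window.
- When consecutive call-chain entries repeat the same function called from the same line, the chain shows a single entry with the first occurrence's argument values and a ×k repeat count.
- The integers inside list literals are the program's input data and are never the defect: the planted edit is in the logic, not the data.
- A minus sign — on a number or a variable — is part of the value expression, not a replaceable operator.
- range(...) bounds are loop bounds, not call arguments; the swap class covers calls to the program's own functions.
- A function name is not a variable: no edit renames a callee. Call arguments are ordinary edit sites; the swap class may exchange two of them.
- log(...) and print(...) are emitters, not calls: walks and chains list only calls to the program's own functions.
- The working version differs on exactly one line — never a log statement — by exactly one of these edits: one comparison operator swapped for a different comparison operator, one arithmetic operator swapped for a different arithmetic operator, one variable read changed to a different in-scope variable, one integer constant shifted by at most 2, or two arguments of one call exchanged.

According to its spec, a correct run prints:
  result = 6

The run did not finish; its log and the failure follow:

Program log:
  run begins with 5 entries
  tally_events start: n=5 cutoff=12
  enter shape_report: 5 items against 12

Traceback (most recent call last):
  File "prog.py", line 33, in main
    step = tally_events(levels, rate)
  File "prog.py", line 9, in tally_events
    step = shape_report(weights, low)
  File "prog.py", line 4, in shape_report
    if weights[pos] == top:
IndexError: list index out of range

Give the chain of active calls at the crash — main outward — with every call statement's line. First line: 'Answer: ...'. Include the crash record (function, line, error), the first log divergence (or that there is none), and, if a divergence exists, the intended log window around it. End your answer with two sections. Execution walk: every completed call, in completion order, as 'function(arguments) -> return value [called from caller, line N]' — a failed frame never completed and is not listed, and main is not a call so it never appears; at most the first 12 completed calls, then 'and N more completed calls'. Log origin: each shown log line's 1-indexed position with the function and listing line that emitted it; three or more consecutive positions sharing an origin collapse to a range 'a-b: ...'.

Answer: main -> tally_events (called at line 33) -> shape_report (called at line 9).
Key fact: The log ends early — 3 lines, where the working version next logs 'hit index 0'.
Crash: shape_report, line 4, IndexError.
First divergence: position 4 — the faulty run's log ends after 3 lines; the working version continues with 'hit index 0'.
Intended log window:
  2: tally_events start: n=5 cutoff=12
  3: enter shape_report: 5 items against 12
  4: hit index 0
  5: stage result 24
Execution walk:
  (no call completed)
Log line origins:
  1: emitted by main (line 32)
  2: emitted by tally_events (line 8)
  3: emitted by shape_report (line 2)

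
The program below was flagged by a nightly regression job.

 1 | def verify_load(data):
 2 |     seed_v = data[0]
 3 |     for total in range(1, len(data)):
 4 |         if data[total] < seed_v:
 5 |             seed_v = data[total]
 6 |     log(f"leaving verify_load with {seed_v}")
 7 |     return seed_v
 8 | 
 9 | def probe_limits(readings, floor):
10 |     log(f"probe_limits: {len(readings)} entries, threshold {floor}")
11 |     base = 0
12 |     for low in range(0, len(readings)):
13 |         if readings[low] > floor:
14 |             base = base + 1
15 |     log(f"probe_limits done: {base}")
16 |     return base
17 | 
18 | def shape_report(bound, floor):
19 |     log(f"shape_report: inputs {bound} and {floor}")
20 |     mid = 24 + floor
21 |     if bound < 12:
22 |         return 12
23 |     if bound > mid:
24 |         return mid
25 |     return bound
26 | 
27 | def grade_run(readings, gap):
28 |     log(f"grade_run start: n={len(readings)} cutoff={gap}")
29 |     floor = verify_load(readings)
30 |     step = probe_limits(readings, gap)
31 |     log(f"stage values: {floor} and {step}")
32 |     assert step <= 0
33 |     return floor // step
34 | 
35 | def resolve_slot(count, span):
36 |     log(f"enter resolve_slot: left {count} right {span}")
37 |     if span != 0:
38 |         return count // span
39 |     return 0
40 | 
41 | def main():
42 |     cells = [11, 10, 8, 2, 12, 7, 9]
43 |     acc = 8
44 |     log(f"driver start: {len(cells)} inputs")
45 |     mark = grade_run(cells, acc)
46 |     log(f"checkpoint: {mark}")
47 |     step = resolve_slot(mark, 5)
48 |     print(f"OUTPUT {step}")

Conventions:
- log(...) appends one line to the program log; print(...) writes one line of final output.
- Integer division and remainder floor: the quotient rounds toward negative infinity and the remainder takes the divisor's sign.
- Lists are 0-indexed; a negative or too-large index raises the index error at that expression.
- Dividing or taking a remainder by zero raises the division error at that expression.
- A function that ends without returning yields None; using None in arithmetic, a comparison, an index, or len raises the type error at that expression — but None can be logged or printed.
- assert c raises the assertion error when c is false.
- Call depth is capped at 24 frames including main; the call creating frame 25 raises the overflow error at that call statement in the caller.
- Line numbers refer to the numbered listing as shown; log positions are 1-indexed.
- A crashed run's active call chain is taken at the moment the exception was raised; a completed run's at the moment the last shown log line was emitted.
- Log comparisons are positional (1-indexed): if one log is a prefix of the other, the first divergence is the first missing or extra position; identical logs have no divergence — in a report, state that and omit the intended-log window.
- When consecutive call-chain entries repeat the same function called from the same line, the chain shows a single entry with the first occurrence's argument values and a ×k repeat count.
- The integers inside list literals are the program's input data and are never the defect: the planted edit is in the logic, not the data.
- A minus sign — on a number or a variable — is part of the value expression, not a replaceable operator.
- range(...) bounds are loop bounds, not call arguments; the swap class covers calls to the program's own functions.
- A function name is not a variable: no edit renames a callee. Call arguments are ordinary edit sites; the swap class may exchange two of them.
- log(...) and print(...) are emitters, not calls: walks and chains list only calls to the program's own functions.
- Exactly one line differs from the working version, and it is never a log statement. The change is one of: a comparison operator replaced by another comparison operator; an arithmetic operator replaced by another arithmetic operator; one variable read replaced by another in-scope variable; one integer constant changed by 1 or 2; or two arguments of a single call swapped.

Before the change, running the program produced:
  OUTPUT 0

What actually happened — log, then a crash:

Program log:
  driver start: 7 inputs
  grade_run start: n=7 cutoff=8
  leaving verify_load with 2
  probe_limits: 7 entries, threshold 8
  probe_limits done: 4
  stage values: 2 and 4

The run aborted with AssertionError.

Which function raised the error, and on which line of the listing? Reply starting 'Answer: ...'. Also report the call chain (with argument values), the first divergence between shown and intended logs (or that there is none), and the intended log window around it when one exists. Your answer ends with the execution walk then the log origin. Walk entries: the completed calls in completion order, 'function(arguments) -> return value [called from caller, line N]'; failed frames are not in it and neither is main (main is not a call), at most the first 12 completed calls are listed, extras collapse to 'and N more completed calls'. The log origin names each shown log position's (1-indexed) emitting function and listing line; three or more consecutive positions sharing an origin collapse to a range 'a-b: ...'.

Answer: the error was raised in grade_run, line 32.
The tell: The log ends early — 6 lines, where the working version next logs 'checkpoint: 0'.
Call chain: main -> grade_run([11, 10, 8, 2, 12, 7, 9], 8) (called at line 45).
First divergence: position 7 — after 6 matching lines the faulty run goes silent; intended next line 'checkpoint: 0'.
Intended log window:
  5: probe_limits done: 4
  6: stage values: 2 and 4
  7: checkpoint: 0
  8: enter resolve_slot: left 0 right 5
Execution walk:
  verify_load([11, 10, 8, 2, 12, 7, 9]) -> 2  [called from grade_run, line 29]
  probe_limits([11, 10, 8, 2, 12, 7, 9], 8) -> 4  [called from grade_run, line 30]
Log origin:
  1 — main, line 44
  2 — grade_run, line 28
  3 — verify_load, line 6
  4 — probe_limits, line 10
  5 — probe_limits, line 15
  6 — grade_run, line 31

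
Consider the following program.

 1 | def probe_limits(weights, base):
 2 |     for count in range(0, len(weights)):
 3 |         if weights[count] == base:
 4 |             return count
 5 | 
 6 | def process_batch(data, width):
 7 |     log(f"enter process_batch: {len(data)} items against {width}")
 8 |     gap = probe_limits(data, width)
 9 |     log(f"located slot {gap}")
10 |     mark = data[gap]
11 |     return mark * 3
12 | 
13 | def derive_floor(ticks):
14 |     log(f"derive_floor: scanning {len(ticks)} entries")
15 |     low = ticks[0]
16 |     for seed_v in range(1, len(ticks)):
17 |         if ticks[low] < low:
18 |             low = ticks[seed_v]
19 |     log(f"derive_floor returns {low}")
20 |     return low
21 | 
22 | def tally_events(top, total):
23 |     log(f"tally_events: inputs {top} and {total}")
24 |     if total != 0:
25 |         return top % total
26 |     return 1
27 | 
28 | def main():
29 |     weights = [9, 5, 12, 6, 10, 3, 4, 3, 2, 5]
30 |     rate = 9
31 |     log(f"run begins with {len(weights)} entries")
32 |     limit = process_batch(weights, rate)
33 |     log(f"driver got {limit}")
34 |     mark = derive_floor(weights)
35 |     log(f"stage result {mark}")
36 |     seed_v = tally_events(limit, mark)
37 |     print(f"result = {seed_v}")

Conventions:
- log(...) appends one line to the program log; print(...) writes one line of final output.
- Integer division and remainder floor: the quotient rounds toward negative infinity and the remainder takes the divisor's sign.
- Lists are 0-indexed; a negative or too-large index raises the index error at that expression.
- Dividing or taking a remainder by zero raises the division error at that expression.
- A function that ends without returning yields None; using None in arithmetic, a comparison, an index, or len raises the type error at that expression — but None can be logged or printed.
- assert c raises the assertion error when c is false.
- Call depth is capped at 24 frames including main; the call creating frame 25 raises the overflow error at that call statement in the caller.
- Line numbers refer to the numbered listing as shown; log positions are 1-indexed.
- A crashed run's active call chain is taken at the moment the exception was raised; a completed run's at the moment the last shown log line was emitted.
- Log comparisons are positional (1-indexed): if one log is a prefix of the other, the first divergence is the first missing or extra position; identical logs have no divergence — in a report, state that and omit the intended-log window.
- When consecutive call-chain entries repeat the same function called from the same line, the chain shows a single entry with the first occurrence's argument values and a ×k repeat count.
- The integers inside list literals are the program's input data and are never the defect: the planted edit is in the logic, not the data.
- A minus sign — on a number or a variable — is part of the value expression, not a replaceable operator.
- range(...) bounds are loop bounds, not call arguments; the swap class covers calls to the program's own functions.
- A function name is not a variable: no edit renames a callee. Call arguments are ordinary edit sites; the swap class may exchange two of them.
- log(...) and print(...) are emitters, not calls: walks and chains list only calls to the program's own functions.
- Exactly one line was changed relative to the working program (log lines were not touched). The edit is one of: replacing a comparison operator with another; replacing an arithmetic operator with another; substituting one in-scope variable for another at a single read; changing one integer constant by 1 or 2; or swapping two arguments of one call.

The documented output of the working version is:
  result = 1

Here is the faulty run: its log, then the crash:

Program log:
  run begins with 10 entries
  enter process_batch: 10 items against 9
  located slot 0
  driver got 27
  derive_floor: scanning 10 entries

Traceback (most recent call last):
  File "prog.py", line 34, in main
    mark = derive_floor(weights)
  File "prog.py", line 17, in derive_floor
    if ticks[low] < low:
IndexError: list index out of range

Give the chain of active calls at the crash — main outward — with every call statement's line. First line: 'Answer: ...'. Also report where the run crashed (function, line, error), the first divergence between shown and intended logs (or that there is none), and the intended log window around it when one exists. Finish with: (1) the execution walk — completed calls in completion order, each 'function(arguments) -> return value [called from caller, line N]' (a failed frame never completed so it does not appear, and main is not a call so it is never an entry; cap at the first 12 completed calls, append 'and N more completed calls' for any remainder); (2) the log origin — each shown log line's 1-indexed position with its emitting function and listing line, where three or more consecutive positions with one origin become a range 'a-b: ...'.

Answer: main -> derive_floor (called at line 34).
Core observation: A complete run would log 'derive_floor returns 2' next, but this one stopped at 5 lines.
Crash: derive_floor, line 17, IndexError.
First divergence: position 6; the shown log stops at 5 lines while the working version next logs 'derive_floor returns 2'.
Intended log window:
  4: driver got 27
  5: derive_floor: scanning 10 entries
  6: derive_floor returns 2
  7: stage result 2
Execution walk:
  probe_limits([9, 5, 12, 6, 10, 3, 4, 3, 2, 5], 9) -> 0  [called from process_batch, line 8]
  process_batch([9, 5, 12, 6, 10, 3, 4, 3, 2, 5], 9) -> 27  [called from main, line 32]
Origin of each log line:
  1: from main, line 31
  2: from process_batch, line 7
  3: from process_batch, line 9
  4: from main, line 33
  5: from derive_floor, line 14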